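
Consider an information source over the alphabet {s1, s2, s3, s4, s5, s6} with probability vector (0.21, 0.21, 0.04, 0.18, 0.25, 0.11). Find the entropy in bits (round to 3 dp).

H = −Σ pᵢ log₂ pᵢ.
−0.21·log₂(0.21) = 0.4728
−0.21·log₂(0.21) = 0.4728
−0.04·log₂(0.04) = 0.1858
−0.18·log₂(0.18) = 0.4453
−0.25·log₂(0.25) = 0.5000
−0.11·log₂(0.11) = 0.3503
Sum ≈ 2.4270 → 2.427 bits.

2.427 bits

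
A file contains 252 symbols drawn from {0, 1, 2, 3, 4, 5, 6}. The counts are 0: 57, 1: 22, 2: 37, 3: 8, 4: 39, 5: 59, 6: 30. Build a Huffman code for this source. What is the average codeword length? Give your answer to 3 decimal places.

Probabilities are the counts divided by 252.
Repeatedly combine the two least-probable nodes; the expected code length is the sum of the merged weights.
merge 2/63 + 11/126 → 5/42
merge 5/42 + 5/42 → 5/21
merge 37/252 + 13/84 → 19/63
merge 19/84 + 59/252 → 29/63
merge 5/21 + 19/63 → 34/63
merge 29/63 + 34/63 → 1
L = 5/42 + 5/21 + 19/63 + 29/63 + 34/63 + 1 = 335/126 ≈ 2.659 bits/symbol.

2.659 bits/symbol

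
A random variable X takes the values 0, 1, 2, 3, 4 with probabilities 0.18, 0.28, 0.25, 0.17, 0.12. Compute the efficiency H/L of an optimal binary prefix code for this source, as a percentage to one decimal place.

98.7%

Entropy H = −Σ p log₂ p ≈ 2.2612 bits.
Huffman merges: 3/25+17/100→29/100; 9/50+1/4→43/100; 7/25+29/100→57/100; 43/100+57/100→1. L = 229/100 ≈ 2.2900.
Efficiency = H/L = 2.2612/2.2900 = 98.7%.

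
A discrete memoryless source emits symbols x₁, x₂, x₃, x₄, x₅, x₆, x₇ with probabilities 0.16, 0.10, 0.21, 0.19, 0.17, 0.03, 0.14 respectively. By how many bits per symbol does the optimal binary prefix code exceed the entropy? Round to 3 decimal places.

0.063 bits

Entropy H = −Σ p log₂ p ≈ 2.6667 bits.
Huffman merges: 3/100+1/10→13/100; 13/100+7/50→27/100; 4/25+17/100→33/100; 19/100+21/100→2/5; 27/100+33/100→3/5; 2/5+3/5→1. L = 273/100 ≈ 2.7300.
L − H = 2.7300 − 2.6667 = 0.063 bits.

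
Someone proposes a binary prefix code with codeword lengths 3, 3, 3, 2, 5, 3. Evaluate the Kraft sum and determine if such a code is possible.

0.78125; yes

With common denominator 2^5 = 32: Σ 2^(−ℓᵢ) = 4/32 + 4/32 + 4/32 + 8/32 + 1/32 + 4/32 = 25/32 = 0.78125.
Kraft's inequality requires Σ ≤ 1; here Σ = 0.78125 ≤ 1, so such a prefix code exists.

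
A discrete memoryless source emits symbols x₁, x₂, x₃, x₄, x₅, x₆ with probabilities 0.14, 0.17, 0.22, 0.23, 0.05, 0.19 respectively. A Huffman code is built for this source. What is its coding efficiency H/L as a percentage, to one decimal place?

96.9%

Entropy H = −Σ p log₂ p ≈ 2.4713 bits.
Huffman merges: 1/20+7/50→19/100; 17/100+19/100→9/25; 19/100+11/50→41/100; 23/100+9/25→59/100; 41/100+59/100→1. L = 51/20 ≈ 2.5500.
Efficiency = H/L = 2.4713/2.5500 = 96.9%.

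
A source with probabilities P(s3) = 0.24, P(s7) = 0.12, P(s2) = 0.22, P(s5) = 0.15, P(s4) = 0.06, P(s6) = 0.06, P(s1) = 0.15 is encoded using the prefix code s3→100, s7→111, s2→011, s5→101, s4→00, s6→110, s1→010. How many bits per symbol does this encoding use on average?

L̄ = Σ pᵢ·ℓᵢ = 0.24·3 + 0.12·3 + 0.22·3 + 0.15·3 + 0.06·2 + 0.06·3 + 0.15·3 = 2.94 bits/symbol.

2.94 bits/symbol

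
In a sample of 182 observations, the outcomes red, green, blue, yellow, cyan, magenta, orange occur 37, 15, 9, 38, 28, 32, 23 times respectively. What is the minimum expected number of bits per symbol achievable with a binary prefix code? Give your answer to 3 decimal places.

Probabilities are the counts divided by 182.
Repeatedly combine the two least-probable nodes; the expected code length is the sum of the merged weights.
merge 9/182 + 15/182 → 12/91
merge 23/182 + 12/91 → 47/182
merge 2/13 + 16/91 → 30/91
merge 37/182 + 19/91 → 75/182
merge 47/182 + 30/91 → 107/182
merge 75/182 + 107/182 → 1
L = 12/91 + 47/182 + 30/91 + 75/182 + 107/182 + 1 = 495/182 ≈ 2.720 bits/symbol.

2.720 bits/symbol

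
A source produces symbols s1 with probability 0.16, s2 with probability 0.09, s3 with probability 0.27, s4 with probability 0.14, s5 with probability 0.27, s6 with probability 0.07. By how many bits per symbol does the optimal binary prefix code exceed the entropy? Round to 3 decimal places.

0.039 bits

Entropy H = −Σ p log₂ p ≈ 2.4214 bits.
Huffman merges: 7/100+9/100→4/25; 7/50+4/25→3/10; 4/25+27/100→43/100; 27/100+3/10→57/100; 43/100+57/100→1. L = 123/50 ≈ 2.4600.
L − H = 2.4600 − 2.4214 = 0.039 bits.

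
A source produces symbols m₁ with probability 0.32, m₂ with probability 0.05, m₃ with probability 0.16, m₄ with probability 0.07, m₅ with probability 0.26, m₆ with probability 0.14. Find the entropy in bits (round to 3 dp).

H = −Σ pᵢ log₂ pᵢ.
−0.32·log₂(0.32) = 0.5260
−0.05·log₂(0.05) = 0.2161
−0.16·log₂(0.16) = 0.4230
−0.07·log₂(0.07) = 0.2686
−0.26·log₂(0.26) = 0.5053
−0.14·log₂(0.14) = 0.3971
Sum ≈ 2.3361 → 2.336 bits.

2.336 bits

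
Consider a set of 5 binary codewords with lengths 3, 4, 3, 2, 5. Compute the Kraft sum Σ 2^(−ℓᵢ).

With common denominator 2^5 = 32: Σ 2^(−ℓᵢ) = 4/32 + 2/32 + 4/32 + 8/32 + 1/32 = 19/32 = 0.59375.

0.59375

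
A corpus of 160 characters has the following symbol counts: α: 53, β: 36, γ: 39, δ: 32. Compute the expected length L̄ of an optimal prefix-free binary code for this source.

2 bits/symbol

Probabilities are the counts divided by 160.
Repeatedly combine the two least-probable nodes; the expected code length is the sum of the merged weights.
merge 1/5 + 9/40 → 17/40
merge 39/160 + 53/160 → 23/40
merge 17/40 + 23/40 → 1
L = 17/40 + 23/40 + 1 = 2 bits/symbol.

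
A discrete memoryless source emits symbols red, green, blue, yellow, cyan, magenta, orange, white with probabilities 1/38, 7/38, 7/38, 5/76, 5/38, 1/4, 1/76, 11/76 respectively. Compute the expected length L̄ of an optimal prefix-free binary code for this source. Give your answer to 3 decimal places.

2.711 bits/symbol

Repeatedly combine the two least-probable nodes; the expected code length is the sum of the merged weights.
merge 1/76 + 1/38 → 3/76
merge 3/76 + 5/76 → 2/19
merge 2/19 + 5/38 → 9/38
merge 11/76 + 7/38 → 25/76
merge 7/38 + 9/38 → 8/19
merge 1/4 + 25/76 → 11/19
merge 8/19 + 11/19 → 1
L = 3/76 + 2/19 + 9/38 + 25/76 + 8/19 + 11/19 + 1 = 103/38 ≈ 2.711 bits/symbol.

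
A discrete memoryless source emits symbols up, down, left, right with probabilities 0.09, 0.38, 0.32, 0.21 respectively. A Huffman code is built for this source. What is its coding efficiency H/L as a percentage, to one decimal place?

Entropy H = −Σ p log₂ p ≈ 1.8420 bits.
Huffman merges: 9/100+21/100→3/10; 3/10+8/25→31/50; 19/50+31/50→1. L = 48/25 ≈ 1.9200.
Efficiency = H/L = 1.8420/1.9200 = 95.9%.

95.9%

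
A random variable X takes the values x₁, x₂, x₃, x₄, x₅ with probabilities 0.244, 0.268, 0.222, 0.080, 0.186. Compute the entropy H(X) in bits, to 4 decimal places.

2.2306 bits

H = −Σ pᵢ log₂ pᵢ.
−0.244·log₂(0.244) = 0.4966
−0.268·log₂(0.268) = 0.5091
−0.222·log₂(0.222) = 0.4820
−0.080·log₂(0.080) = 0.2915
−0.186·log₂(0.186) = 0.4514
Sum ≈ 2.2306 → 2.2306 bits.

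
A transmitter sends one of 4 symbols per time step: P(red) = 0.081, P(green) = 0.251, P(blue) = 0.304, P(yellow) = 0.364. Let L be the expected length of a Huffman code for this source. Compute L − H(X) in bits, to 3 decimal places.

Entropy H = −Σ p log₂ p ≈ 1.8472 bits.
Huffman merges: 81/1000+251/1000→83/250; 38/125+83/250→159/250; 91/250+159/250→1. L = 246/125 ≈ 1.9680.
L − H = 1.9680 − 1.8472 = 0.121 bits.

0.121 bits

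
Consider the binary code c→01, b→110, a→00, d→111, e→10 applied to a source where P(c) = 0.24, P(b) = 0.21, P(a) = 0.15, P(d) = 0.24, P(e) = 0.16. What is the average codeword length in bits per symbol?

L̄ = Σ pᵢ·ℓᵢ = 0.24·2 + 0.21·3 + 0.15·2 + 0.24·3 + 0.16·2 = 2.45 bits/symbol.

2.45 bits/symbol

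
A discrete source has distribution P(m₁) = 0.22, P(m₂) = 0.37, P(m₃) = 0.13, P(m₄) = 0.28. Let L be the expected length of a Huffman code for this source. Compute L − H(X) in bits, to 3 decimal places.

Entropy H = −Σ p log₂ p ≈ 1.9082 bits.
Huffman merges: 13/100+11/50→7/20; 7/25+7/20→63/100; 37/100+63/100→1. L = 99/50 ≈ 1.9800.
L − H = 1.9800 − 1.9082 = 0.072 bits.

0.072 bits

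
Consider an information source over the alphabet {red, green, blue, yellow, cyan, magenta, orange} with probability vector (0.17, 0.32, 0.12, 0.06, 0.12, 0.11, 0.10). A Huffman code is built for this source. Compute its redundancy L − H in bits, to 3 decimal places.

0.049 bits

Entropy H = −Σ p log₂ p ≈ 2.6208 bits.
Huffman merges: 3/50+1/10→4/25; 11/100+3/25→23/100; 3/25+4/25→7/25; 17/100+23/100→2/5; 7/25+8/25→3/5; 2/5+3/5→1. L = 267/100 ≈ 2.6700.
L − H = 2.6700 − 2.6208 = 0.049 bits.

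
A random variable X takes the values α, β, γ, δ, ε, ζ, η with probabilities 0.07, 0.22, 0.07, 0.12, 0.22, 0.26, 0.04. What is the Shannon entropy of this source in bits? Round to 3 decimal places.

H = −Σ pᵢ log₂ pᵢ.
−0.07·log₂(0.07) = 0.2686
−0.22·log₂(0.22) = 0.4806
−0.07·log₂(0.07) = 0.2686
−0.12·log₂(0.12) = 0.3671
−0.22·log₂(0.22) = 0.4806
−0.26·log₂(0.26) = 0.5053
−0.04·log₂(0.04) = 0.1858
Sum ≈ 2.5564 → 2.556 bits.

2.556 bits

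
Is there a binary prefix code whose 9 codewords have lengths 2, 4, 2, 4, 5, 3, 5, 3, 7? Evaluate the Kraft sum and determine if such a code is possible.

With common denominator 2^7 = 128: Σ 2^(−ℓᵢ) = 32/128 + 8/128 + 32/128 + 8/128 + 4/128 + 16/128 + 4/128 + 16/128 + 1/128 = 121/128 = 0.9453125.
Kraft's inequality requires Σ ≤ 1; here Σ = 0.9453125 ≤ 1, so such a prefix code exists.

0.9453125; yes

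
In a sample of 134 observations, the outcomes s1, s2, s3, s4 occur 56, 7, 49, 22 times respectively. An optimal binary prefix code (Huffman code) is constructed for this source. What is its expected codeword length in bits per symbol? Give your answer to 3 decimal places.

1.799 bits/symbol

Probabilities are the counts divided by 134.
Repeatedly combine the two least-probable nodes; the expected code length is the sum of the merged weights.
merge 7/134 + 11/67 → 29/134
merge 29/134 + 49/134 → 39/67
merge 28/67 + 39/67 → 1
L = 29/134 + 39/67 + 1 = 241/134 ≈ 1.799 bits/symbol.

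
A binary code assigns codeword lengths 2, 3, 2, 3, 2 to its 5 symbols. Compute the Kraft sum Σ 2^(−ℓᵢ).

1

With common denominator 2^3 = 8: Σ 2^(−ℓᵢ) = 2/8 + 1/8 + 2/8 + 1/8 + 2/8 = 8/8 = 1.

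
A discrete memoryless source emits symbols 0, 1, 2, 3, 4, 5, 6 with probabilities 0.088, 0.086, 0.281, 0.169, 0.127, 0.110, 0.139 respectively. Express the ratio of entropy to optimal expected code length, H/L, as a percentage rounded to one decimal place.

98.8%

Entropy H = −Σ p log₂ p ≈ 2.6851 bits.
Huffman merges: 43/500+11/125→87/500; 11/100+127/1000→237/1000; 139/1000+169/1000→77/250; 87/500+237/1000→411/1000; 281/1000+77/250→589/1000; 411/1000+589/1000→1. L = 2719/1000 ≈ 2.7190.
Efficiency = H/L = 2.6851/2.7190 = 98.8%.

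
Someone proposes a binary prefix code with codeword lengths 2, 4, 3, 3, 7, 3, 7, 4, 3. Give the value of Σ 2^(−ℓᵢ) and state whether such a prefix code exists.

With common denominator 2^7 = 128: Σ 2^(−ℓᵢ) = 32/128 + 8/128 + 16/128 + 16/128 + 1/128 + 16/128 + 1/128 + 8/128 + 16/128 = 114/128 = 0.890625.
Kraft's inequality requires Σ ≤ 1; here Σ = 0.890625 ≤ 1, so such a prefix code exists.

0.890625; yes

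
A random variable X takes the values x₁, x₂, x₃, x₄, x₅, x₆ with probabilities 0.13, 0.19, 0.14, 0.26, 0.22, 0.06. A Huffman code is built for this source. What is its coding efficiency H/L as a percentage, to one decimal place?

97.8%

Entropy H = −Σ p log₂ p ≈ 2.4644 bits.
Huffman merges: 3/50+13/100→19/100; 7/50+19/100→33/100; 19/100+11/50→41/100; 13/50+33/100→59/100; 41/100+59/100→1. L = 63/25 ≈ 2.5200.
Efficiency = H/L = 2.4644/2.5200 = 97.8%.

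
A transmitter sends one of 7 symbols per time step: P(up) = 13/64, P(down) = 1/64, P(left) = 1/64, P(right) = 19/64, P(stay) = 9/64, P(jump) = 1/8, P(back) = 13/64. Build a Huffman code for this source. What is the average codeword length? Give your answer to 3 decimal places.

2.484 bits/symbol

Repeatedly combine the two least-probable nodes; the expected code length is the sum of the merged weights.
merge 1/64 + 1/64 → 1/32
merge 1/32 + 1/8 → 5/32
merge 9/64 + 5/32 → 19/64
merge 13/64 + 13/64 → 13/32
merge 19/64 + 19/64 → 19/32
merge 13/32 + 19/32 → 1
L = 1/32 + 5/32 + 19/64 + 13/32 + 19/32 + 1 = 159/64 ≈ 2.484 bits/symbol.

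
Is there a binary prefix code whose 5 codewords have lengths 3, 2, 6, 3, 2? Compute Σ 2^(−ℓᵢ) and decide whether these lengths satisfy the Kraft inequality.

0.765625; yes

With common denominator 2^6 = 64: Σ 2^(−ℓᵢ) = 8/64 + 16/64 + 1/64 + 8/64 + 16/64 = 49/64 = 0.765625.
Kraft's inequality requires Σ ≤ 1; here Σ = 0.765625 ≤ 1, so such a prefix code exists.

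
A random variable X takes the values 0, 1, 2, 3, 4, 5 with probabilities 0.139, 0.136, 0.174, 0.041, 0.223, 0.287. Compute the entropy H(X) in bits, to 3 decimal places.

H = −Σ pᵢ log₂ pᵢ.
−0.139·log₂(0.139) = 0.3957
−0.136·log₂(0.136) = 0.3915
−0.174·log₂(0.174) = 0.4390
−0.041·log₂(0.041) = 0.1889
−0.223·log₂(0.223) = 0.4828
−0.287·log₂(0.287) = 0.5169
Sum ≈ 2.4147 → 2.415 bits.

2.415 bits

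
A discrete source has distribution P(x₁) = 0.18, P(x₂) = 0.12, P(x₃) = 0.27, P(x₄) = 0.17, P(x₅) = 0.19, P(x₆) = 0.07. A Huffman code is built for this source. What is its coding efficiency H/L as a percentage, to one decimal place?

Entropy H = −Σ p log₂ p ≈ 2.4808 bits.
Huffman merges: 7/100+3/25→19/100; 17/100+9/50→7/20; 19/100+19/100→19/50; 27/100+7/20→31/50; 19/50+31/50→1. L = 127/50 ≈ 2.5400.
Efficiency = H/L = 2.4808/2.5400 = 97.7%.

97.7%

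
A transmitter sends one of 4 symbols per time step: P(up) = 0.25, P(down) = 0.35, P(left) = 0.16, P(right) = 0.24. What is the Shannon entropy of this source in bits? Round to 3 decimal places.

1.947 bits

H = −Σ pᵢ log₂ pᵢ.
−0.25·log₂(0.25) = 0.5000
−0.35·log₂(0.35) = 0.5301
−0.16·log₂(0.16) = 0.4230
−0.24·log₂(0.24) = 0.4941
Sum ≈ 1.9473 → 1.947 bits.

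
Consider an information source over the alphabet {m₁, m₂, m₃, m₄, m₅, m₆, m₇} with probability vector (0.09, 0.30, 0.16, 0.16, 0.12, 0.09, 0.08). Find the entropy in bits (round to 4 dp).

H = −Σ pᵢ log₂ pᵢ.
−0.09·log₂(0.09) = 0.3127
−0.30·log₂(0.30) = 0.5211
−0.16·log₂(0.16) = 0.4230
−0.16·log₂(0.16) = 0.4230
−0.12·log₂(0.12) = 0.3671
−0.09·log₂(0.09) = 0.3127
−0.08·log₂(0.08) = 0.2915
Sum ≈ 2.6510 → 2.6510 bits.

2.6510 bits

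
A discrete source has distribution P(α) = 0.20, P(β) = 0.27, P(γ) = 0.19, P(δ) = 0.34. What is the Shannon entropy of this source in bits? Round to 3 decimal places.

1.959 bits

H = −Σ pᵢ log₂ pᵢ.
−0.20·log₂(0.20) = 0.4644
−0.27·log₂(0.27) = 0.5100
−0.19·log₂(0.19) = 0.4552
−0.34·log₂(0.34) = 0.5292
Sum ≈ 1.9588 → 1.959 bits.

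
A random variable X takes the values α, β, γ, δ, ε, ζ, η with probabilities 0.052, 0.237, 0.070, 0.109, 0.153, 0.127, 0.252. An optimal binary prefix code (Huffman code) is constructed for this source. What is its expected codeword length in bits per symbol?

2.633 bits/symbol

Repeatedly combine the two least-probable nodes; the expected code length is the sum of the merged weights.
merge 13/250 + 7/100 → 61/500
merge 109/1000 + 61/500 → 231/1000
merge 127/1000 + 153/1000 → 7/25
merge 231/1000 + 237/1000 → 117/250
merge 63/250 + 7/25 → 133/250
merge 117/250 + 133/250 → 1
L = 61/500 + 231/1000 + 7/25 + 117/250 + 133/250 + 1 = 2633/1000 = 2.633 bits/symbol.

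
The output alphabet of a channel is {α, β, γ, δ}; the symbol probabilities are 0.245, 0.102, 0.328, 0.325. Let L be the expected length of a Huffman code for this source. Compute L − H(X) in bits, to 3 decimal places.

Entropy H = −Σ p log₂ p ≈ 1.8875 bits.
Huffman merges: 51/500+49/200→347/1000; 13/40+41/125→653/1000; 347/1000+653/1000→1. L = 2 ≈ 2.0000.
L − H = 2.0000 − 1.8875 = 0.112 bits.

0.112 bits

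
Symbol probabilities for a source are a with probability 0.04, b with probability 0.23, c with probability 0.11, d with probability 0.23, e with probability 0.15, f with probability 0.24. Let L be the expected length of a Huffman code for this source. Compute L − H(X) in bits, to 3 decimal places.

0.034 bits

Entropy H = −Σ p log₂ p ≈ 2.4161 bits.
Huffman merges: 1/25+11/100→3/20; 3/20+3/20→3/10; 23/100+23/100→23/50; 6/25+3/10→27/50; 23/50+27/50→1. L = 49/20 ≈ 2.4500.
L − H = 2.4500 − 2.4161 = 0.034 bits.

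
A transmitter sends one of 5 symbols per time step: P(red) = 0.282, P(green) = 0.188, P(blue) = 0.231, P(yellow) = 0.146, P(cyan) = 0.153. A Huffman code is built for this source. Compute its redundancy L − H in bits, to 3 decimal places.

Entropy H = −Σ p log₂ p ≈ 2.2763 bits.
Huffman merges: 73/500+153/1000→299/1000; 47/250+231/1000→419/1000; 141/500+299/1000→581/1000; 419/1000+581/1000→1. L = 2299/1000 ≈ 2.2990.
L − H = 2.2990 − 2.2763 = 0.023 bits.

0.023 bits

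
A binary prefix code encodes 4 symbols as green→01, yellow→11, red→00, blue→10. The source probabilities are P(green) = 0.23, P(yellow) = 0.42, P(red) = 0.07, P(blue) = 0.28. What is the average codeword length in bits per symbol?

L̄ = Σ pᵢ·ℓᵢ = 0.23·2 + 0.42·2 + 0.07·2 + 0.28·2 = 2 bits/symbol.

2 bits/symbol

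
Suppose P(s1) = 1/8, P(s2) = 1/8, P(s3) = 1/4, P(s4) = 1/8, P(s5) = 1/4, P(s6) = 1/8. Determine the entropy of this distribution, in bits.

Each probability is a power of 1/2, so log₂(1/p) is an integer.
H = Σ p·log₂(1/p) = 1/8·3 + 1/8·3 + 1/4·2 + 1/8·3 + 1/4·2 + 1/8·3 = 2.5 bits.

2.5 bits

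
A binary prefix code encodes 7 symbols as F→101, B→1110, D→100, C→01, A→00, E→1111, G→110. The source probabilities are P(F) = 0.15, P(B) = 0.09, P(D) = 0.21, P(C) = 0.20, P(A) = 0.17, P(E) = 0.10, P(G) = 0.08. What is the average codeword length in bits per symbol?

2.82 bits/symbol

L̄ = Σ pᵢ·ℓᵢ = 0.15·3 + 0.09·4 + 0.21·3 + 0.20·2 + 0.17·2 + 0.10·4 + 0.08·3 = 2.82 bits/symbol.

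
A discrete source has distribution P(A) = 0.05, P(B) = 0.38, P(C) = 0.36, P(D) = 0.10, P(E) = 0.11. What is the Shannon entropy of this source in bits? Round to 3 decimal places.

H = −Σ pᵢ log₂ pᵢ.
−0.05·log₂(0.05) = 0.2161
−0.38·log₂(0.38) = 0.5305
−0.36·log₂(0.36) = 0.5306
−0.10·log₂(0.10) = 0.3322
−0.11·log₂(0.11) = 0.3503
Sum ≈ 1.9596 → 1.960 bits.

1.960 bits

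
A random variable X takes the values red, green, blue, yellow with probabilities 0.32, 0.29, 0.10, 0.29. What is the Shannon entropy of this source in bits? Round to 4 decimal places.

1.8940 bits

H = −Σ pᵢ log₂ pᵢ.
−0.32·log₂(0.32) = 0.5260
−0.29·log₂(0.29) = 0.5179
−0.10·log₂(0.10) = 0.3322
−0.29·log₂(0.29) = 0.5179
Sum ≈ 1.8940 → 1.8940 bits.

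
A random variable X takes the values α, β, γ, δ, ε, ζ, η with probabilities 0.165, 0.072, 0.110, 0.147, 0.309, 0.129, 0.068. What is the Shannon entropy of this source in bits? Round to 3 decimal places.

H = −Σ pᵢ log₂ pᵢ.
−0.165·log₂(0.165) = 0.4289
−0.072·log₂(0.072) = 0.2733
−0.110·log₂(0.110) = 0.3503
−0.147·log₂(0.147) = 0.4066
−0.309·log₂(0.309) = 0.5235
−0.129·log₂(0.129) = 0.3811
−0.068·log₂(0.068) = 0.2637
Sum ≈ 2.6275 → 2.628 bits.

2.628 bits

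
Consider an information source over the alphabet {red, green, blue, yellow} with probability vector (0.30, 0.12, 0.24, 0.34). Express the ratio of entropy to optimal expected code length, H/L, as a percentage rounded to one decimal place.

95.6%

Entropy H = −Σ p log₂ p ≈ 1.9115 bits.
Huffman merges: 3/25+6/25→9/25; 3/10+17/50→16/25; 9/25+16/25→1. L = 2 ≈ 2.0000.
Efficiency = H/L = 1.9115/2.0000 = 95.6%.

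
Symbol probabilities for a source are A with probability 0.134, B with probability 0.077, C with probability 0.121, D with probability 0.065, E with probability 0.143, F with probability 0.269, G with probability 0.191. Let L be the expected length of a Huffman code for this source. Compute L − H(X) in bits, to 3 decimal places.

0.017 bits

Entropy H = −Σ p log₂ p ≈ 2.6654 bits.
Huffman merges: 13/200+77/1000→71/500; 121/1000+67/500→51/200; 71/500+143/1000→57/200; 191/1000+51/200→223/500; 269/1000+57/200→277/500; 223/500+277/500→1. L = 1341/500 ≈ 2.6820.
L − H = 2.6820 − 2.6654 = 0.017 bits.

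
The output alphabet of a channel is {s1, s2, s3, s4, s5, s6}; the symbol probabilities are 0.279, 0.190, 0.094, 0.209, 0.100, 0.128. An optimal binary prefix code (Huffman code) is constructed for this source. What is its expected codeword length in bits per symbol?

2.512 bits/symbol

Repeatedly combine the two least-probable nodes; the expected code length is the sum of the merged weights.
merge 47/500 + 1/10 → 97/500
merge 16/125 + 19/100 → 159/500
merge 97/500 + 209/1000 → 403/1000
merge 279/1000 + 159/500 → 597/1000
merge 403/1000 + 597/1000 → 1
L = 97/500 + 159/500 + 403/1000 + 597/1000 + 1 = 314/125 = 2.512 bits/symbol.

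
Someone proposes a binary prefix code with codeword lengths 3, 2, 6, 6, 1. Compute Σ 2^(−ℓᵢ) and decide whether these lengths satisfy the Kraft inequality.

With common denominator 2^6 = 64: Σ 2^(−ℓᵢ) = 8/64 + 16/64 + 1/64 + 1/64 + 32/64 = 58/64 = 0.90625.
Kraft's inequality requires Σ ≤ 1; here Σ = 0.90625 ≤ 1, so such a prefix code exists.

0.90625; yes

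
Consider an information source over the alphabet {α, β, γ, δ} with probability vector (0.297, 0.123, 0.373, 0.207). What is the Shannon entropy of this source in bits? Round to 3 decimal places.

1.893 bits

H = −Σ pᵢ log₂ pᵢ.
−0.297·log₂(0.297) = 0.5202
−0.123·log₂(0.123) = 0.3719
−0.373·log₂(0.373) = 0.5307
−0.207·log₂(0.207) = 0.4704
Sum ≈ 1.8931 → 1.893 bits.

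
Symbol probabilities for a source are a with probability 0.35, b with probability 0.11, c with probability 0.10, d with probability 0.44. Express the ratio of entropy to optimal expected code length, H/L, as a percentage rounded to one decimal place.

Entropy H = −Σ p log₂ p ≈ 1.7337 bits.
Huffman merges: 1/10+11/100→21/100; 21/100+7/20→14/25; 11/25+14/25→1. L = 177/100 ≈ 1.7700.
Efficiency = H/L = 1.7337/1.7700 = 98.0%.

98.0%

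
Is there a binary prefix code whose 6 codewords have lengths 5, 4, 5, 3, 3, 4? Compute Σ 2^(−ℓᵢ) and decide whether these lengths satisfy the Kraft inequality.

0.4375; yes

With common denominator 2^5 = 32: Σ 2^(−ℓᵢ) = 1/32 + 2/32 + 1/32 + 4/32 + 4/32 + 2/32 = 14/32 = 0.4375.
Kraft's inequality requires Σ ≤ 1; here Σ = 0.4375 ≤ 1, so such a prefix code exists.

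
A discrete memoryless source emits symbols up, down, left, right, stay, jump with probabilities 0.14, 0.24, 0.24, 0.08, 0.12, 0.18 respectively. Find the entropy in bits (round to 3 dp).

H = −Σ pᵢ log₂ pᵢ.
−0.14·log₂(0.14) = 0.3971
−0.24·log₂(0.24) = 0.4941
−0.24·log₂(0.24) = 0.4941
−0.08·log₂(0.08) = 0.2915
−0.12·log₂(0.12) = 0.3671
−0.18·log₂(0.18) = 0.4453
Sum ≈ 2.4893 → 2.489 bits.

2.489 bits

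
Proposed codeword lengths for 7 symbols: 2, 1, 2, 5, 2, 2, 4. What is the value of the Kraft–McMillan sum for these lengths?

With common denominator 2^5 = 32: Σ 2^(−ℓᵢ) = 8/32 + 16/32 + 8/32 + 1/32 + 8/32 + 8/32 + 2/32 = 51/32 = 1.59375.

1.59375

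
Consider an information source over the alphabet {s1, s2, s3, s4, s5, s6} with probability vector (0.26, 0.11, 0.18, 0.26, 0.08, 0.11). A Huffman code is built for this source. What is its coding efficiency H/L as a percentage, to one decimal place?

Entropy H = −Σ p log₂ p ≈ 2.4480 bits.
Huffman merges: 2/25+11/100→19/100; 11/100+9/50→29/100; 19/100+13/50→9/20; 13/50+29/100→11/20; 9/20+11/20→1. L = 62/25 ≈ 2.4800.
Efficiency = H/L = 2.4480/2.4800 = 98.7%.

98.7%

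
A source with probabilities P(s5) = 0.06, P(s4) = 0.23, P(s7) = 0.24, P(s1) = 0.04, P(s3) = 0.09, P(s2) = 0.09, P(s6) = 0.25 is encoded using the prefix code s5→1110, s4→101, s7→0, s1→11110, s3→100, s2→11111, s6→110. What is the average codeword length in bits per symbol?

L̄ = Σ pᵢ·ℓᵢ = 0.06·4 + 0.23·3 + 0.24·1 + 0.04·5 + 0.09·3 + 0.09·5 + 0.25·3 = 2.84 bits/symbol.

2.84 bits/symbol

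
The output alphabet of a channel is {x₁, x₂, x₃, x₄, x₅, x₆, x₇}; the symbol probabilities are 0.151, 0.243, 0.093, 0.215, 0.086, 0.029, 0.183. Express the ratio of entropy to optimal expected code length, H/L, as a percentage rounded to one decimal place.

98.0%

Entropy H = −Σ p log₂ p ≈ 2.6041 bits.
Huffman merges: 29/1000+43/500→23/200; 93/1000+23/200→26/125; 151/1000+183/1000→167/500; 26/125+43/200→423/1000; 243/1000+167/500→577/1000; 423/1000+577/1000→1. L = 2657/1000 ≈ 2.6570.
Efficiency = H/L = 2.6041/2.6570 = 98.0%.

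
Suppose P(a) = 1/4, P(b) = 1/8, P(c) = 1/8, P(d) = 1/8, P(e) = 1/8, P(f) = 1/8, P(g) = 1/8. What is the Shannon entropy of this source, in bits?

2.75 bits

Each probability is a power of 1/2, so log₂(1/p) is an integer.
H = Σ p·log₂(1/p) = 1/4·2 + 1/8·3 + 1/8·3 + 1/8·3 + 1/8·3 + 1/8·3 + 1/8·3 = 2.75 bits.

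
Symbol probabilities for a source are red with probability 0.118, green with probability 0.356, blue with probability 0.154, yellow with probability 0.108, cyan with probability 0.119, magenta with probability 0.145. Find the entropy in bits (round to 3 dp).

H = −Σ pᵢ log₂ pᵢ.
−0.118·log₂(0.118) = 0.3638
−0.356·log₂(0.356) = 0.5305
−0.154·log₂(0.154) = 0.4156
−0.108·log₂(0.108) = 0.3468
−0.119·log₂(0.119) = 0.3654
−0.145·log₂(0.145) = 0.4040
Sum ≈ 2.4261 → 2.426 bits.

2.426 bits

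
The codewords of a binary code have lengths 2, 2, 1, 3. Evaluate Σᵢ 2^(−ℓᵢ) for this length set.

1.125

With common denominator 2^3 = 8: Σ 2^(−ℓᵢ) = 2/8 + 2/8 + 4/8 + 1/8 = 9/8 = 1.125.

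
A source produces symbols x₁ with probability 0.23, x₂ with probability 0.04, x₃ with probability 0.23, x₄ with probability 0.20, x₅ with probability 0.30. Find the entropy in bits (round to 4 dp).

H = −Σ pᵢ log₂ pᵢ.
−0.23·log₂(0.23) = 0.4877
−0.04·log₂(0.04) = 0.1858
−0.23·log₂(0.23) = 0.4877
−0.20·log₂(0.20) = 0.4644
−0.30·log₂(0.30) = 0.5211
Sum ≈ 2.1466 → 2.1466 bits.

2.1466 bits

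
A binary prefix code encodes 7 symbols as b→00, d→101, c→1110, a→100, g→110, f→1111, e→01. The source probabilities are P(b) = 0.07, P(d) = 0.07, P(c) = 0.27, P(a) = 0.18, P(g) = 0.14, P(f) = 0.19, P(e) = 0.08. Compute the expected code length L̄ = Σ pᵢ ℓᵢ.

L̄ = Σ pᵢ·ℓᵢ = 0.07·2 + 0.07·3 + 0.27·4 + 0.18·3 + 0.14·3 + 0.19·4 + 0.08·2 = 3.31 bits/symbol.

3.31 bits/symbol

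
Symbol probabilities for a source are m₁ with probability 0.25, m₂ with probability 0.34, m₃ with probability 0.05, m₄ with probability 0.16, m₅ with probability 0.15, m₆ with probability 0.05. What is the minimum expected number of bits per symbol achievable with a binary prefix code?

2.35 bits/symbol

Repeatedly combine the two least-probable nodes; the expected code length is the sum of the merged weights.
merge 1/20 + 1/20 → 1/10
merge 1/10 + 3/20 → 1/4
merge 4/25 + 1/4 → 41/100
merge 1/4 + 17/50 → 59/100
merge 41/100 + 59/100 → 1
L = 1/10 + 1/4 + 41/100 + 59/100 + 1 = 47/20 = 2.35 bits/symbol.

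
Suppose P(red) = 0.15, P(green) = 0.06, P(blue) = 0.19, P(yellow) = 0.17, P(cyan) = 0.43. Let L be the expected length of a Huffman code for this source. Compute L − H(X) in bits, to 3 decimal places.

Entropy H = −Σ p log₂ p ≈ 2.0675 bits.
Huffman merges: 3/50+3/20→21/100; 17/100+19/100→9/25; 21/100+9/25→57/100; 43/100+57/100→1. L = 107/50 ≈ 2.1400.
L − H = 2.1400 − 2.0675 = 0.073 bits.

0.073 bits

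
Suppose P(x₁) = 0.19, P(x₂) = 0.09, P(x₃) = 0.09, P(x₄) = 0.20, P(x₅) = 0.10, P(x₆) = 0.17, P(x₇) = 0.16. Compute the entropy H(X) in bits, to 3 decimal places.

2.735 bits

H = −Σ pᵢ log₂ pᵢ.
−0.19·log₂(0.19) = 0.4552
−0.09·log₂(0.09) = 0.3127
−0.09·log₂(0.09) = 0.3127
−0.20·log₂(0.20) = 0.4644
−0.10·log₂(0.10) = 0.3322
−0.17·log₂(0.17) = 0.4346
−0.16·log₂(0.16) = 0.4230
Sum ≈ 2.7347 → 2.735 bits.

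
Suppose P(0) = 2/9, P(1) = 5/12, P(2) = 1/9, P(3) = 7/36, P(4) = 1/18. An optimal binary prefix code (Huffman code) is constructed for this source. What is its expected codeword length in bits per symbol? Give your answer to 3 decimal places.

2.111 bits/symbol

Repeatedly combine the two least-probable nodes; the expected code length is the sum of the merged weights.
merge 1/18 + 1/9 → 1/6
merge 1/6 + 7/36 → 13/36
merge 2/9 + 13/36 → 7/12
merge 5/12 + 7/12 → 1
L = 1/6 + 13/36 + 7/12 + 1 = 19/9 ≈ 2.111 bits/symbol.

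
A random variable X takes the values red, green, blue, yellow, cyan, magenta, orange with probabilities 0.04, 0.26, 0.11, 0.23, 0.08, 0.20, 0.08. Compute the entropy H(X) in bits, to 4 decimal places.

H = −Σ pᵢ log₂ pᵢ.
−0.04·log₂(0.04) = 0.1858
−0.26·log₂(0.26) = 0.5053
−0.11·log₂(0.11) = 0.3503
−0.23·log₂(0.23) = 0.4877
−0.08·log₂(0.08) = 0.2915
−0.20·log₂(0.20) = 0.4644
−0.08·log₂(0.08) = 0.2915
Sum ≈ 2.5764 → 2.5764 bits.

2.5764 bits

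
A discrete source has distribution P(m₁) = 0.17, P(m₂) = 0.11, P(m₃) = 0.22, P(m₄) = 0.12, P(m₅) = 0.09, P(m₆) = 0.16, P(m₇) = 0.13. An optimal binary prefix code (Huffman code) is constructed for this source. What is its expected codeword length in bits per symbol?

2.78 bits/symbol

Repeatedly combine the two least-probable nodes; the expected code length is the sum of the merged weights.
merge 9/100 + 11/100 → 1/5
merge 3/25 + 13/100 → 1/4
merge 4/25 + 17/100 → 33/100
merge 1/5 + 11/50 → 21/50
merge 1/4 + 33/100 → 29/50
merge 21/50 + 29/50 → 1
L = 1/5 + 1/4 + 33/100 + 21/50 + 29/50 + 1 = 139/50 = 2.78 bits/symbol.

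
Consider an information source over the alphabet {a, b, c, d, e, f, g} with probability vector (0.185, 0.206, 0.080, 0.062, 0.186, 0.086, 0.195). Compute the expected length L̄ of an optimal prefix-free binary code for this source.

Repeatedly combine the two least-probable nodes; the expected code length is the sum of the merged weights.
merge 31/500 + 2/25 → 71/500
merge 43/500 + 71/500 → 57/250
merge 37/200 + 93/500 → 371/1000
merge 39/200 + 103/500 → 401/1000
merge 57/250 + 371/1000 → 599/1000
merge 401/1000 + 599/1000 → 1
L = 71/500 + 57/250 + 371/1000 + 401/1000 + 599/1000 + 1 = 2741/1000 = 2.741 bits/symbol.

2.741 bits/symbol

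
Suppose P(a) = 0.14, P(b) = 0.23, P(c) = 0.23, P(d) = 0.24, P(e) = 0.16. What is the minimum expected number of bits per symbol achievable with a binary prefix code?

Repeatedly combine the two least-probable nodes; the expected code length is the sum of the merged weights.
merge 7/50 + 4/25 → 3/10
merge 23/100 + 23/100 → 23/50
merge 6/25 + 3/10 → 27/50
merge 23/50 + 27/50 → 1
L = 3/10 + 23/50 + 27/50 + 1 = 23/10 = 2.3 bits/symbol.

2.3 bits/symbol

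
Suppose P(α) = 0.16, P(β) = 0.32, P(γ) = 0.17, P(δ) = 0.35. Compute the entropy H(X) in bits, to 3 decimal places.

H = −Σ pᵢ log₂ pᵢ.
−0.16·log₂(0.16) = 0.4230
−0.32·log₂(0.32) = 0.5260
−0.17·log₂(0.17) = 0.4346
−0.35·log₂(0.35) = 0.5301
Sum ≈ 1.9137 → 1.914 bits.

1.914 bits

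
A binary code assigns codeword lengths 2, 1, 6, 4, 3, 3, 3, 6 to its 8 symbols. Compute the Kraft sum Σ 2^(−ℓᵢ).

With common denominator 2^6 = 64: Σ 2^(−ℓᵢ) = 16/64 + 32/64 + 1/64 + 4/64 + 8/64 + 8/64 + 8/64 + 1/64 = 78/64 = 1.21875.

1.21875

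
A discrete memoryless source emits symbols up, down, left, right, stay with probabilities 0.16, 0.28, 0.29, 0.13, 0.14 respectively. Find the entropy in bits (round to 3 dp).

2.235 bits

H = −Σ pᵢ log₂ pᵢ.
−0.16·log₂(0.16) = 0.4230
−0.28·log₂(0.28) = 0.5142
−0.29·log₂(0.29) = 0.5179
−0.13·log₂(0.13) = 0.3826
−0.14·log₂(0.14) = 0.3971
Sum ≈ 2.2349 → 2.235 bits.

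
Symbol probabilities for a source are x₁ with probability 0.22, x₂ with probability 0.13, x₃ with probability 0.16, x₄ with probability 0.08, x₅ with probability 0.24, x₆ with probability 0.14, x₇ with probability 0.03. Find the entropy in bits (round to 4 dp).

H = −Σ pᵢ log₂ pᵢ.
−0.22·log₂(0.22) = 0.4806
−0.13·log₂(0.13) = 0.3826
−0.16·log₂(0.16) = 0.4230
−0.08·log₂(0.08) = 0.2915
−0.24·log₂(0.24) = 0.4941
−0.14·log₂(0.14) = 0.3971
−0.03·log₂(0.03) = 0.1518
Sum ≈ 2.6208 → 2.6208 bits.

2.6208 bits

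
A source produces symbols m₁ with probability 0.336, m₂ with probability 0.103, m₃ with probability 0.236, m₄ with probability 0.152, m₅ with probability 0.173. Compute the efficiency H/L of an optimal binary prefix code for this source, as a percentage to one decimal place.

98.0%

Entropy H = −Σ p log₂ p ≈ 2.2091 bits.
Huffman merges: 103/1000+19/125→51/200; 173/1000+59/250→409/1000; 51/200+42/125→591/1000; 409/1000+591/1000→1. L = 451/200 ≈ 2.2550.
Efficiency = H/L = 2.2091/2.2550 = 98.0%.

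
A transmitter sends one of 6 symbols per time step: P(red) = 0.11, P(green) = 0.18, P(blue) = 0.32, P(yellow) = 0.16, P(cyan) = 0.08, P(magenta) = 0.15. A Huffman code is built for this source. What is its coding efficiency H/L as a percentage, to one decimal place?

97.9%

Entropy H = −Σ p log₂ p ≈ 2.4467 bits.
Huffman merges: 2/25+11/100→19/100; 3/20+4/25→31/100; 9/50+19/100→37/100; 31/100+8/25→63/100; 37/100+63/100→1. L = 5/2 ≈ 2.5000.
Efficiency = H/L = 2.4467/2.5000 = 97.9%.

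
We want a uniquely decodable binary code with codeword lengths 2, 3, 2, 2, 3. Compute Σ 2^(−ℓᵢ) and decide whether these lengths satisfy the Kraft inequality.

1; yes

With common denominator 2^3 = 8: Σ 2^(−ℓᵢ) = 2/8 + 1/8 + 2/8 + 2/8 + 1/8 = 8/8 = 1.
Kraft's inequality requires Σ ≤ 1; here Σ = 1 ≤ 1, so such a prefix code exists.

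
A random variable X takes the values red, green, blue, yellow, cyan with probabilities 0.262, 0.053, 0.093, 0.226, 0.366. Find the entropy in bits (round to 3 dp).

H = −Σ pᵢ log₂ pᵢ.
−0.262·log₂(0.262) = 0.5063
−0.053·log₂(0.053) = 0.2246
−0.093·log₂(0.093) = 0.3187
−0.226·log₂(0.226) = 0.4849
−0.366·log₂(0.366) = 0.5307
Sum ≈ 2.0652 → 2.065 bits.

2.065 bits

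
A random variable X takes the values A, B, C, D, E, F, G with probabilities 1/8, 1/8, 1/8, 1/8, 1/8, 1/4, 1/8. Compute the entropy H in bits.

2.75 bits

Each probability is a power of 1/2, so log₂(1/p) is an integer.
H = Σ p·log₂(1/p) = 1/8·3 + 1/8·3 + 1/8·3 + 1/8·3 + 1/8·3 + 1/4·2 + 1/8·3 = 2.75 bits.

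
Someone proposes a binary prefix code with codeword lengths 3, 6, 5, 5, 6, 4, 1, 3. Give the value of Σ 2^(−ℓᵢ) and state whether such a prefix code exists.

With common denominator 2^6 = 64: Σ 2^(−ℓᵢ) = 8/64 + 1/64 + 2/64 + 2/64 + 1/64 + 4/64 + 32/64 + 8/64 = 58/64 = 0.90625.
Kraft's inequality requires Σ ≤ 1; here Σ = 0.90625 ≤ 1, so such a prefix code exists.

0.90625; yes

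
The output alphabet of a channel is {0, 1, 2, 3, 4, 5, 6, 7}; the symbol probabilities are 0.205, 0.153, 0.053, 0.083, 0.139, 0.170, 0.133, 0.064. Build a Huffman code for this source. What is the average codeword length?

Repeatedly combine the two least-probable nodes; the expected code length is the sum of the merged weights.
merge 53/1000 + 8/125 → 117/1000
merge 83/1000 + 117/1000 → 1/5
merge 133/1000 + 139/1000 → 34/125
merge 153/1000 + 17/100 → 323/1000
merge 1/5 + 41/200 → 81/200
merge 34/125 + 323/1000 → 119/200
merge 81/200 + 119/200 → 1
L = 117/1000 + 1/5 + 34/125 + 323/1000 + 81/200 + 119/200 + 1 = 364/125 = 2.912 bits/symbol.

2.912 bits/symbol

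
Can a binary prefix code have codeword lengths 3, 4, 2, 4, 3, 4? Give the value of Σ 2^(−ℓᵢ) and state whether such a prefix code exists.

0.6875; yes

With common denominator 2^4 = 16: Σ 2^(−ℓᵢ) = 2/16 + 1/16 + 4/16 + 1/16 + 2/16 + 1/16 = 11/16 = 0.6875.
Kraft's inequality requires Σ ≤ 1; here Σ = 0.6875 ≤ 1, so such a prefix code exists.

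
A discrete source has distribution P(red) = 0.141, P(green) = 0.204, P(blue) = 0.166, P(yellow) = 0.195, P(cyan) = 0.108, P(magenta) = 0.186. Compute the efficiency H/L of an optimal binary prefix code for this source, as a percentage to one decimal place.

98.2%

Entropy H = −Σ p log₂ p ≈ 2.5544 bits.
Huffman merges: 27/250+141/1000→249/1000; 83/500+93/500→44/125; 39/200+51/250→399/1000; 249/1000+44/125→601/1000; 399/1000+601/1000→1. L = 2601/1000 ≈ 2.6010.
Efficiency = H/L = 2.5544/2.6010 = 98.2%.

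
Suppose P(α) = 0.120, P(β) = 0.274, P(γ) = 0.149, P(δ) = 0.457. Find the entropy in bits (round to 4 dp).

H = −Σ pᵢ log₂ pᵢ.
−0.120·log₂(0.120) = 0.3671
−0.274·log₂(0.274) = 0.5118
−0.149·log₂(0.149) = 0.4092
−0.457·log₂(0.457) = 0.5163
Sum ≈ 1.8044 → 1.8044 bits.

1.8044 bits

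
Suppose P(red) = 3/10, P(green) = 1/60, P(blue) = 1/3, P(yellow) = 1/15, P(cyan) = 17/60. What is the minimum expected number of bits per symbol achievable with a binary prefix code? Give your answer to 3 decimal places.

Repeatedly combine the two least-probable nodes; the expected code length is the sum of the merged weights.
merge 1/60 + 1/15 → 1/12
merge 1/12 + 17/60 → 11/30
merge 3/10 + 1/3 → 19/30
merge 11/30 + 19/30 → 1
L = 1/12 + 11/30 + 19/30 + 1 = 25/12 ≈ 2.083 bits/symbol.

2.083 bits/symbol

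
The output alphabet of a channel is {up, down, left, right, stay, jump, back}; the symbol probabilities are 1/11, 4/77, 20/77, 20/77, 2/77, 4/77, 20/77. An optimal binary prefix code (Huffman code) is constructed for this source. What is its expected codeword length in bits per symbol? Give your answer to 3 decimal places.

Repeatedly combine the two least-probable nodes; the expected code length is the sum of the merged weights.
merge 2/77 + 4/77 → 6/77
merge 4/77 + 6/77 → 10/77
merge 1/11 + 10/77 → 17/77
merge 17/77 + 20/77 → 37/77
merge 20/77 + 20/77 → 40/77
merge 37/77 + 40/77 → 1
L = 6/77 + 10/77 + 17/77 + 37/77 + 40/77 + 1 = 17/7 ≈ 2.429 bits/symbol.

2.429 bits/symbol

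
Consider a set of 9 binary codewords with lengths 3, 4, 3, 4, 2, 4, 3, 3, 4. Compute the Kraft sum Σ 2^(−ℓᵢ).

With common denominator 2^4 = 16: Σ 2^(−ℓᵢ) = 2/16 + 1/16 + 2/16 + 1/16 + 4/16 + 1/16 + 2/16 + 2/16 + 1/16 = 16/16 = 1.

1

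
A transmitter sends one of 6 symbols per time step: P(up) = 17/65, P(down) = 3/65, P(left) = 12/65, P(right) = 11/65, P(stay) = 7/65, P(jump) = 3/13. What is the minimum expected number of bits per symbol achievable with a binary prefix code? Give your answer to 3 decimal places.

Repeatedly combine the two least-probable nodes; the expected code length is the sum of the merged weights.
merge 3/65 + 7/65 → 2/13
merge 2/13 + 11/65 → 21/65
merge 12/65 + 3/13 → 27/65
merge 17/65 + 21/65 → 38/65
merge 27/65 + 38/65 → 1
L = 2/13 + 21/65 + 27/65 + 38/65 + 1 = 161/65 ≈ 2.477 bits/symbol.

2.477 bits/symbol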